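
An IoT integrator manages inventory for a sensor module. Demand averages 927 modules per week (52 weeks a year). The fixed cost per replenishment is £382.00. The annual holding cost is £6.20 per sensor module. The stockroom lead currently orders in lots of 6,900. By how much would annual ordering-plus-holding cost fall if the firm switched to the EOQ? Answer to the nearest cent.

Annual demand D = 927 × 52 = 48,204.
EOQ = √(2DS/H) = √(2 × 48,204 × 382 / 6.2) ≈ 2437.21.
Cost at Q* = (D/Q*)S + (Q*/2)H = √(2DSH) ≈ £15,110.68.
Cost at Q = 6,900: (48,204/6,900)×382 + (6,900/2)×6.2 = £2,668.69 + £21,390.00 = £24,058.69.
Excess = £24,058.69 − £15,110.68 = £8,948.00.

Extra cost ≈ £8,948.00 per year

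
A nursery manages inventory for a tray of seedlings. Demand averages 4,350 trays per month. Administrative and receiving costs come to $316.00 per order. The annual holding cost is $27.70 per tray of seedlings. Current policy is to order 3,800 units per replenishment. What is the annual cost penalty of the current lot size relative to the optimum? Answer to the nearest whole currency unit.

Annual demand D = 4,350 × 12 = 52,200.
EOQ = √(2DS/H) = √(2 × 52,200 × 316 / 27.7) ≈ 1091.32.
Cost at Q* = (D/Q*)S + (Q*/2)H = √(2DSH) ≈ $30,229.69.
Cost at Q = 3,800: (52,200/3,800)×316 + (3,800/2)×27.7 = $4,340.84 + $52,630.00 = $56,970.84.
Excess = $56,970.84 − $30,229.69 = $26,741.15.

Extra cost ≈ $26,741 per year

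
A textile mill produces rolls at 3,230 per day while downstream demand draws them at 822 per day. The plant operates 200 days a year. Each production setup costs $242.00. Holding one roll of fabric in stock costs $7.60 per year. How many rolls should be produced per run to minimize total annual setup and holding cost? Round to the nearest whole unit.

Annual demand D = 822 × 200 = 164,400.
Production build-up factor (1 − d/p) = 1 − 822/3,230 = 0.7455.
Q* = √(2DS / (H(1 − d/p))) = √(2 × 164,400 × 242 / (7.6 × 0.7455)).
= √(79,569,600 / 5.6659) ≈ 3747.484.

Q* ≈ 3,747 rolls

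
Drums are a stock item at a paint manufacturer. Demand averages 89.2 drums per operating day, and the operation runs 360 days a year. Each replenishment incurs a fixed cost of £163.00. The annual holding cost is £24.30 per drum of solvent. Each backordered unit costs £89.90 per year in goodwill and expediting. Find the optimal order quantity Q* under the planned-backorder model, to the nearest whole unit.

Q* ≈ 740 drums

Annual demand D = 89.2 × 360 = 32,112.
With planned backorders, Q* = √(2DS/H) · √((H+B)/B).
√(2DS/H) = √(2 × 32,112 × 163 / 24.3) = 656.356.
√((H+B)/B) = √((24.3+89.9)/89.9) = 1.1271.
Q* ≈ 739.763.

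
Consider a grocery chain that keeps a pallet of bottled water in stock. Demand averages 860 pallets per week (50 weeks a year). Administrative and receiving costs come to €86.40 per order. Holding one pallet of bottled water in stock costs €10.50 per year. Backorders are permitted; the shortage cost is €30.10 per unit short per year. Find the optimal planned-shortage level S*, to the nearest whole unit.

Annual demand D = 860 × 50 = 43,000.
With planned backorders, Q* = √(2DS/H) · √((H+B)/B).
√(2DS/H) = √(2 × 43,000 × 86.4 / 10.5) = 841.224.
√((H+B)/B) = √((10.5+30.1)/30.1) = 1.1614.
Q* ≈ 976.992.
S* = Q* · H/(H+B) = 976.992 × 10.5/40.6 ≈ 252.670.

S* ≈ 253 pallets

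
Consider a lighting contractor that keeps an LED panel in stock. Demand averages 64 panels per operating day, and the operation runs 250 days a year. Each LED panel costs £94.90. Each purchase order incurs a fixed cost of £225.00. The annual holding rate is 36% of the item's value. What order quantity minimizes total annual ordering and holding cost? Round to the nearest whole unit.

Annual demand D = 64 × 250 = 16,000.
Holding cost H = 0.36 × £94.90 = £34.1640 per unit per year.
EOQ = √(2DS / H) = √(2 × 16,000 × 225 / 34.164).
= √(7,200,000 / 34.164) = √210,748.156 ≈ 459.073.

Q* ≈ 459 panels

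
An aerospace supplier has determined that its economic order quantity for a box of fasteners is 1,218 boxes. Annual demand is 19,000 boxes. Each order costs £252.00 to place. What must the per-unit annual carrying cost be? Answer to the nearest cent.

Invert the EOQ relation Q*² = 2DS/H.
From Q* = √(2DS/H): H = 2DS / Q*² = 2 × 19,000 × 252 / 1,218² = 6.4549.

H ≈ £6.45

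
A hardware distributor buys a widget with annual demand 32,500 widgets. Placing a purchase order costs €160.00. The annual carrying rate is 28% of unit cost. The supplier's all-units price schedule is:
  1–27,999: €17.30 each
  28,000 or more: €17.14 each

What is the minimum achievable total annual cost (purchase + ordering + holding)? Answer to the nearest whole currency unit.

TC* ≈ €569,348

Holding cost per unit per year at price C is H = 0.28·C.
For each price level, check whether its EOQ is feasible; otherwise the best quantity at that price is the breakpoint.
EOQ at €17.30 = 1465.3 (feasible in tier 1): TC = 32,500×€17.30 + (32,500/1465.3)×160 + (1465.3/2)×0.28×€17.30 = €569,347.72.
EOQ at €17.14 = 1472.1 < 28000, so use break Q=28000: TC = 32,500×€17.14 + (32,500/28000.0)×160 + (28000.0/2)×0.28×€17.14 = €624,424.51.
Lowest total cost among the candidates is at Q = 1465.3.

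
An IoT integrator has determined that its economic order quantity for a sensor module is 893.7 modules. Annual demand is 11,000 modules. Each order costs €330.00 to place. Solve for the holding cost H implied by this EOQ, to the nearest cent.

H ≈ €9.09

Invert the EOQ relation Q*² = 2DS/H.
From Q* = √(2DS/H): H = 2DS / Q*² = 2 × 11,000 × 330 / 893.7² = 9.0898.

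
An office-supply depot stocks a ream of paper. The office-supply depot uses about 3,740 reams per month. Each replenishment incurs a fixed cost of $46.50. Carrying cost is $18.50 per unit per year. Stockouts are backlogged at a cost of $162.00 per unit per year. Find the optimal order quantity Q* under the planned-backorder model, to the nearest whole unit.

Q* ≈ 501 reams

Annual demand D = 3,740 × 12 = 44,880.
With planned backorders, Q* = √(2DS/H) · √((H+B)/B).
√(2DS/H) = √(2 × 44,880 × 46.5 / 18.5) = 474.987.
√((H+B)/B) = √((18.5+162)/162) = 1.0556.
Q* ≈ 501.376.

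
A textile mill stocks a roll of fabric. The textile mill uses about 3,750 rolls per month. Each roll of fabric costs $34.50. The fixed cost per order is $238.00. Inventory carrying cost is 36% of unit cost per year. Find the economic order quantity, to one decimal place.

Annual demand D = 3,750 × 12 = 45,000.
Holding cost H = 0.36 × $34.50 = $12.4200 per unit per year.
EOQ = √(2DS / H) = √(2 × 45,000 × 238 / 12.42).
= √(21,420,000 / 12.42) = √1,724,637.6812 ≈ 1313.255.

Q* ≈ 1,313.3 rolls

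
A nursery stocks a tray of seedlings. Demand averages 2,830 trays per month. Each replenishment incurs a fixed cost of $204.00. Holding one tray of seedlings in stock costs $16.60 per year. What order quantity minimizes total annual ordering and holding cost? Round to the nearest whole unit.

Q* ≈ 914 trays

Annual demand D = 2,830 × 12 = 33,960.
EOQ = √(2DS / H) = √(2 × 33,960 × 204 / 16.6).
= √(13,855,680 / 16.6) = √834,679.5181 ≈ 913.608.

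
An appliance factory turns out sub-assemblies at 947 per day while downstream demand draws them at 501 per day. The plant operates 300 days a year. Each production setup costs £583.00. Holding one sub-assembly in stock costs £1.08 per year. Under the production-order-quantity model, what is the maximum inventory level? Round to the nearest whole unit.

I_max ≈ 8,742 sub-assemblies

Annual demand D = 501 × 300 = 150,300.
Production build-up factor (1 − d/p) = 1 − 501/947 = 0.4710.
Q* = √(2DS / (H(1 − d/p))) = √(2 × 150,300 × 583 / (1.08 × 0.4710)).
= √(175,249,800 / 0.5086) ≈ 18561.986.
Maximum inventory = Q*(1 − d/p) = 18561.986 × 0.4710 ≈ 8741.970.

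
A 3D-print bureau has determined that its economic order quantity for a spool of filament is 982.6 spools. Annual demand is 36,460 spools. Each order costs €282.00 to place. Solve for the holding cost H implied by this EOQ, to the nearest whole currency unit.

H ≈ €21

The basic EOQ model gives Q* = √(2DS/H); rearrange for the unknown.
From Q* = √(2DS/H): H = 2DS / Q*² = 2 × 36,460 × 282 / 982.6² = 21.2982.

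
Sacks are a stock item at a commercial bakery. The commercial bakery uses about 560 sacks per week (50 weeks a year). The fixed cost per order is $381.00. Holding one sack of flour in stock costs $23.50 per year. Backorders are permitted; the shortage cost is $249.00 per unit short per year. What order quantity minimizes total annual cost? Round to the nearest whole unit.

Q* ≈ 997 sacks

Annual demand D = 560 × 50 = 28,000.
With planned backorders, Q* = √(2DS/H) · √((H+B)/B).
√(2DS/H) = √(2 × 28,000 × 381 / 23.5) = 952.846.
√((H+B)/B) = √((23.5+249)/249) = 1.0461.
Q* ≈ 996.796.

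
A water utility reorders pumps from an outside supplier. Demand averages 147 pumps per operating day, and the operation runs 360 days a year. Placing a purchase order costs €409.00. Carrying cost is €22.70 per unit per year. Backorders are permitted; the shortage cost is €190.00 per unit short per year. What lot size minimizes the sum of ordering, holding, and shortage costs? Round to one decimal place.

Q* ≈ 1,461.1 pumps

Annual demand D = 147 × 360 = 52,920.
With planned backorders, Q* = √(2DS/H) · √((H+B)/B).
√(2DS/H) = √(2 × 52,920 × 409 / 22.7) = 1380.936.
√((H+B)/B) = √((22.7+190)/190) = 1.0581.
Q* ≈ 1461.102.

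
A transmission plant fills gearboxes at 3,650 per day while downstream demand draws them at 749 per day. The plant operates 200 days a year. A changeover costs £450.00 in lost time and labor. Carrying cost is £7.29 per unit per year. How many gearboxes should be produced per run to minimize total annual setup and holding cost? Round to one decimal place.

Q* ≈ 4,823.8 gearboxes

Annual demand D = 749 × 200 = 149,800.
Production build-up factor (1 − d/p) = 1 − 749/3,650 = 0.7948.
Q* = √(2DS / (H(1 − d/p))) = √(2 × 149,800 × 450 / (7.29 × 0.7948)).
= √(134,820,000 / 5.7941) ≈ 4823.763.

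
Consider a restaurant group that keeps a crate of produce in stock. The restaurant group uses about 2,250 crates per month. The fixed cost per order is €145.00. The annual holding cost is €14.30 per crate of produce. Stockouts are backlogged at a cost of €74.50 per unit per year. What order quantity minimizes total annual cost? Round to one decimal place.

Annual demand D = 2,250 × 12 = 27,000.
With planned backorders, Q* = √(2DS/H) · √((H+B)/B).
√(2DS/H) = √(2 × 27,000 × 145 / 14.3) = 739.968.
√((H+B)/B) = √((14.3+74.5)/74.5) = 1.0918.
Q* ≈ 807.869.

Q* ≈ 807.9 crates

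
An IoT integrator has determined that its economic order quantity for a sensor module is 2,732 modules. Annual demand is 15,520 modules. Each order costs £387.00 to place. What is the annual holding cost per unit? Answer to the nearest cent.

H ≈ £1.61

The basic EOQ model gives Q* = √(2DS/H); rearrange for the unknown.
From Q* = √(2DS/H): H = 2DS / Q*² = 2 × 15,520 × 387 / 2,732² = 1.6094.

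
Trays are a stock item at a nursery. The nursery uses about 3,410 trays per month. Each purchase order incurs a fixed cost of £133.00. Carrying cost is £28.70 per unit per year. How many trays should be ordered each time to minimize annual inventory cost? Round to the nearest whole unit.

Q* ≈ 616 trays

Annual demand D = 3,410 × 12 = 40,920.
EOQ = √(2DS / H) = √(2 × 40,920 × 133 / 28.7).
= √(10,884,720 / 28.7) = √379,258.5366 ≈ 615.840.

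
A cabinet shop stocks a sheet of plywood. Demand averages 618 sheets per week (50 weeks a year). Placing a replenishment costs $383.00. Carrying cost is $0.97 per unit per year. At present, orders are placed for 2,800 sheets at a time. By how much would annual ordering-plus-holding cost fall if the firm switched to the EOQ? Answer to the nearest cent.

Extra cost ≈ $793.09 per year

Annual demand D = 618 × 50 = 30,900.
EOQ = √(2DS/H) = √(2 × 30,900 × 383 / 0.97) ≈ 4939.78.
Cost at Q* = (D/Q*)S + (Q*/2)H = √(2DSH) ≈ $4,791.59.
Cost at Q = 2,800: (30,900/2,800)×383 + (2,800/2)×0.97 = $4,226.68 + $1,358.00 = $5,584.68.
Excess = $5,584.68 − $4,791.59 = $793.09.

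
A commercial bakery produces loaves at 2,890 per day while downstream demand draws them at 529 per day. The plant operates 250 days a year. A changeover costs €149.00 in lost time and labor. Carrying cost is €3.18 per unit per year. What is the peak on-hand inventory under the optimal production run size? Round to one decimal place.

Annual demand D = 529 × 250 = 132,250.
Production build-up factor (1 − d/p) = 1 − 529/2,890 = 0.8170.
Q* = √(2DS / (H(1 − d/p))) = √(2 × 132,250 × 149 / (3.18 × 0.8170)).
= √(39,410,500 / 2.5979) ≈ 3894.873.
Maximum inventory = Q*(1 − d/p) = 3894.873 × 0.8170 ≈ 3181.936.

I_max ≈ 3,181.9 loaves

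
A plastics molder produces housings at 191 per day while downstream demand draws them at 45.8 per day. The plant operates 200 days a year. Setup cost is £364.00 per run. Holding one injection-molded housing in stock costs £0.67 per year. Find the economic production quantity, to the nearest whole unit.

Q* ≈ 3,618 housings

Annual demand D = 45.8 × 200 = 9,160.
Production build-up factor (1 − d/p) = 1 − 45.8/191 = 0.7602.
Q* = √(2DS / (H(1 − d/p))) = √(2 × 9,160 × 364 / (0.67 × 0.7602)).
= √(6,668,480 / 0.5093) ≈ 3618.340.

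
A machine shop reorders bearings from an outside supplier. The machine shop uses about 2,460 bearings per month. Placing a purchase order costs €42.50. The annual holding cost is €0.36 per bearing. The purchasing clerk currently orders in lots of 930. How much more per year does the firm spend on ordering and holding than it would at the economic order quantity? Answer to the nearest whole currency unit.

Annual demand D = 2,460 × 12 = 29,520.
EOQ = √(2DS/H) = √(2 × 29,520 × 42.5 / 0.36) ≈ 2640.08.
Cost at Q* = (D/Q*)S + (Q*/2)H = √(2DSH) ≈ €950.43.
Cost at Q = 930: (29,520/930)×42.5 + (930/2)×0.36 = €1,349.03 + €167.40 = €1,516.43.
Excess = €1,516.43 − €950.43 = €566.00.

Extra cost ≈ €566 per year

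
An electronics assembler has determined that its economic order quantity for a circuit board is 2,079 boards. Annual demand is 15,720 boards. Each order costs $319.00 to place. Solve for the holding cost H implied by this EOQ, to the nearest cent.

H ≈ $2.32

Invert the EOQ relation Q*² = 2DS/H.
From Q* = √(2DS/H): H = 2DS / Q*² = 2 × 15,720 × 319 / 2,079² = 2.3204.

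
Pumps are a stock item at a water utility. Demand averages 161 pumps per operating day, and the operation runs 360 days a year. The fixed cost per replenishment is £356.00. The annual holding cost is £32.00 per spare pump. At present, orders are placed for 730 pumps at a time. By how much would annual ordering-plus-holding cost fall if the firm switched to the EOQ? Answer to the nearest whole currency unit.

Extra cost ≈ £3,606 per year

Annual demand D = 161 × 360 = 57,960.
EOQ = √(2DS/H) = √(2 × 57,960 × 356 / 32) ≈ 1135.61.
Cost at Q* = (D/Q*)S + (Q*/2)H = √(2DSH) ≈ £36,339.52.
Cost at Q = 730: (57,960/730)×356 + (730/2)×32 = £28,265.42 + £11,680.00 = £39,945.42.
Excess = £39,945.42 − £36,339.52 = £3,605.91.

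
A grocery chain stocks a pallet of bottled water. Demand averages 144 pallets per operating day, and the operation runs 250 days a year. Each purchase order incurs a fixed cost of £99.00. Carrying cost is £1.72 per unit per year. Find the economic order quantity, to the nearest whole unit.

Annual demand D = 144 × 250 = 36,000.
EOQ = √(2DS / H) = √(2 × 36,000 × 99 / 1.72).
= √(7,128,000 / 1.72) = √4,144,186.0465 ≈ 2035.727.

Q* ≈ 2,036 pallets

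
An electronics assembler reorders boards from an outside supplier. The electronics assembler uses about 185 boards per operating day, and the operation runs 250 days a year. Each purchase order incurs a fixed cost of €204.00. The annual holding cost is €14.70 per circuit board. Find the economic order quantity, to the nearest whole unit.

Annual demand D = 185 × 250 = 46,250.
EOQ = √(2DS / H) = √(2 × 46,250 × 204 / 14.7).
= √(18,870,000 / 14.7) = √1,283,673.4694 ≈ 1132.993.

Q* ≈ 1,133 boards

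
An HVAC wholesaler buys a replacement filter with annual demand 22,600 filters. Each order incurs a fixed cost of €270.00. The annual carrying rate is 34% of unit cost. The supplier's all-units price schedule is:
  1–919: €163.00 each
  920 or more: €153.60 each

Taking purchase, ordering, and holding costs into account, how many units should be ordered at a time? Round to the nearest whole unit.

Holding cost per unit per year at price C is H = 0.34·C.
Candidates are each tier's EOQ (if it falls in that tier) and each price-break quantity.
EOQ at €163.00 = 469.3 (feasible in tier 1): TC = 22,600×€163.00 + (22,600/469.3)×270 + (469.3/2)×0.34×€163.00 = €3,709,806.65.
EOQ at €153.60 = 483.4 < 920, so use break Q=920: TC = 22,600×€153.60 + (22,600/920.0)×270 + (920.0/2)×0.34×€153.60 = €3,502,015.65.
Lowest total cost is €3,502,015.65 at Q = 920.0.

Q* ≈ 920 filters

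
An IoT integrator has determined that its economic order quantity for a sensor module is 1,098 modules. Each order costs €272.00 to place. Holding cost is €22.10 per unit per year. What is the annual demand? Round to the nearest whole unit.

Invert the EOQ relation Q*² = 2DS/H.
From Q* = √(2DS/H): D = Q*²H / (2S) = 1,098² × 22.1 / (2 × 272) = 48977.663.

D ≈ 48,978 modules per year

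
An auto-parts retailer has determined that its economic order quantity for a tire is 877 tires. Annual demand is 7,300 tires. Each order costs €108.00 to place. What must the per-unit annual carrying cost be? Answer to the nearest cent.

H ≈ €2.05

Invert the EOQ relation Q*² = 2DS/H.
From Q* = √(2DS/H): H = 2DS / Q*² = 2 × 7,300 × 108 / 877² = 2.0501.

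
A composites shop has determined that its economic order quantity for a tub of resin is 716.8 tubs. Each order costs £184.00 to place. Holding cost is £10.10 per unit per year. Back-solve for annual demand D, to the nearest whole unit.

Squaring Q* = √(2DS/H) gives Q*² = 2DS/H.
From Q* = √(2DS/H): D = Q*²H / (2S) = 716.8² × 10.1 / (2 × 184) = 14101.638.

D ≈ 14,102 tubs per year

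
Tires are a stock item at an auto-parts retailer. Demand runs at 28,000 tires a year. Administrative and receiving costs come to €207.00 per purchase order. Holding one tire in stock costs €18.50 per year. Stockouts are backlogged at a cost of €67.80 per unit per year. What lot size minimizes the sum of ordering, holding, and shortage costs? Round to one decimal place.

Q* ≈ 893.1 tires

With planned backorders, Q* = √(2DS/H) · √((H+B)/B).
√(2DS/H) = √(2 × 28,000 × 207 / 18.5) = 791.577.
√((H+B)/B) = √((18.5+67.8)/67.8) = 1.1282.
Q* ≈ 893.067.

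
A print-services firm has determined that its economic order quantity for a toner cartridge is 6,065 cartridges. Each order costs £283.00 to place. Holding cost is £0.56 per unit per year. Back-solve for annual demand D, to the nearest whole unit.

Squaring Q* = √(2DS/H) gives Q*² = 2DS/H.
From Q* = √(2DS/H): D = Q*²H / (2S) = 6,065² × 0.56 / (2 × 283) = 36394.286.

D ≈ 36,394 cartridges per year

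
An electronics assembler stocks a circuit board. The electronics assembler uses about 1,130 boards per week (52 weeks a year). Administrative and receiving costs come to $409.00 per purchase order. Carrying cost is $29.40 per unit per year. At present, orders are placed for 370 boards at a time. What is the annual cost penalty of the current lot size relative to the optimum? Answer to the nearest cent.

Annual demand D = 1,130 × 52 = 58,760.
EOQ = √(2DS/H) = √(2 × 58,760 × 409 / 29.4) ≈ 1278.63.
Cost at Q* = (D/Q*)S + (Q*/2)H = √(2DSH) ≈ $37,591.63.
Cost at Q = 370: (58,760/370)×409 + (370/2)×29.4 = $64,953.62 + $5,439.00 = $70,392.62.
Excess = $70,392.62 − $37,591.63 = $32,800.99.

Extra cost ≈ $32,800.99 per year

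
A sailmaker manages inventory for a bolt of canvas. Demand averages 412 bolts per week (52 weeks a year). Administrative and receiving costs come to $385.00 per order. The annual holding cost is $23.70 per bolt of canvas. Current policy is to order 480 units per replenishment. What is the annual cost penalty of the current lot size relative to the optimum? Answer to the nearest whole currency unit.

Annual demand D = 412 × 52 = 21,424.
EOQ = √(2DS/H) = √(2 × 21,424 × 385 / 23.7) ≈ 834.30.
Cost at Q* = (D/Q*)S + (Q*/2)H = √(2DSH) ≈ $19,772.87.
Cost at Q = 480: (21,424/480)×385 + (480/2)×23.7 = $17,183.83 + $5,688.00 = $22,871.83.
Excess = $22,871.83 − $19,772.87 = $3,098.96.

Extra cost ≈ $3,099 per year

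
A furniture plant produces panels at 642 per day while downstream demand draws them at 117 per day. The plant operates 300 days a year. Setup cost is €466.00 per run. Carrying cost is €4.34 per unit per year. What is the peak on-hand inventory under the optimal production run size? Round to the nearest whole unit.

I_max ≈ 2,483 panels

Annual demand D = 117 × 300 = 35,100.
Production build-up factor (1 − d/p) = 1 − 117/642 = 0.8178.
Q* = √(2DS / (H(1 − d/p))) = √(2 × 35,100 × 466 / (4.34 × 0.8178)).
= √(32,713,200 / 3.5491) ≈ 3036.019.
Maximum inventory = Q*(1 − d/p) = 3036.019 × 0.8178 ≈ 2482.726.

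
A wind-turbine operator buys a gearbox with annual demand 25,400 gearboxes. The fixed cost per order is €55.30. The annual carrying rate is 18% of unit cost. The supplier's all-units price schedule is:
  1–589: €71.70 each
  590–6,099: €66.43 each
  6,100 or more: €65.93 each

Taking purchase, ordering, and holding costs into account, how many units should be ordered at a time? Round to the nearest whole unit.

Holding cost per unit per year at price C is H = 0.18·C.
For each price level, check whether its EOQ is feasible; otherwise the best quantity at that price is the breakpoint.
EOQ at €71.70 = 466.6 (feasible in tier 1): TC = 25,400×€71.70 + (25,400/466.6)×55.3 + (466.6/2)×0.18×€71.70 = €1,827,201.30.
EOQ at €66.43 = 484.7 < 590, so use break Q=590: TC = 25,400×€66.43 + (25,400/590.0)×55.3 + (590.0/2)×0.18×€66.43 = €1,693,230.14.
EOQ at €65.93 = 486.5 < 6100, so use break Q=6100: TC = 25,400×€65.93 + (25,400/6100.0)×55.3 + (6100.0/2)×0.18×€65.93 = €1,711,047.84.
Lowest total cost is €1,693,230.14 at Q = 590.0.

Q* ≈ 590 gearboxes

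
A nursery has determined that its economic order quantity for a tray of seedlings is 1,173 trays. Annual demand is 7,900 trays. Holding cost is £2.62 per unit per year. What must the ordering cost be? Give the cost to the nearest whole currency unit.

Squaring Q* = √(2DS/H) gives Q*² = 2DS/H.
From Q* = √(2DS/H): S = Q*²H / (2D) = 1,173² × 2.62 / (2 × 7,900) = 228.1604.

S ≈ £228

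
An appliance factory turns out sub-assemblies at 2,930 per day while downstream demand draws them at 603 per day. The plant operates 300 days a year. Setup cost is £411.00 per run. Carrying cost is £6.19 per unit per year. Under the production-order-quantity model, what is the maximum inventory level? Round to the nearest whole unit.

I_max ≈ 4,368 sub-assemblies

Annual demand D = 603 × 300 = 180,900.
Production build-up factor (1 − d/p) = 1 − 603/2,930 = 0.7942.
Q* = √(2DS / (H(1 − d/p))) = √(2 × 180,900 × 411 / (6.19 × 0.7942)).
= √(148,699,800 / 4.9161) ≈ 5499.782.
Maximum inventory = Q*(1 − d/p) = 5499.782 × 0.7942 ≈ 4367.916.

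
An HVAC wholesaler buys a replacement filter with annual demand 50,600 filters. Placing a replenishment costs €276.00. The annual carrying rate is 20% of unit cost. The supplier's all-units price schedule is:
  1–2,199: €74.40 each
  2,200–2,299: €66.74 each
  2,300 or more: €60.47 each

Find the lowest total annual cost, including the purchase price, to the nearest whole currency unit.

TC* ≈ €3,079,762

Holding cost per unit per year at price C is H = 0.20·C.
For each price level, check whether its EOQ is feasible; otherwise the best quantity at that price is the breakpoint.
EOQ at €74.40 = 1370.1 (feasible in tier 1): TC = 50,600×€74.40 + (50,600/1370.1)×276 + (1370.1/2)×0.20×€74.40 = €3,785,026.67.
EOQ at €66.74 = 1446.6 < 2200, so use break Q=2200: TC = 50,600×€66.74 + (50,600/2200.0)×276 + (2200.0/2)×0.20×€66.74 = €3,398,074.80.
EOQ at €60.47 = 1519.7 < 2300, so use break Q=2300: TC = 50,600×€60.47 + (50,600/2300.0)×276 + (2300.0/2)×0.20×€60.47 = €3,079,762.10.
Lowest total cost among the candidates is at Q = 2300.0.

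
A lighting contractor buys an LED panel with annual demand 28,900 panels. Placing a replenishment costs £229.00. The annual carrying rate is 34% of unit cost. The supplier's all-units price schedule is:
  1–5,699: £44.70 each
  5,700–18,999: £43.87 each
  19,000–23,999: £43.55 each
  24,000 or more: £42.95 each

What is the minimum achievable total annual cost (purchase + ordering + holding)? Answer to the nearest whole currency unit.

Holding cost per unit per year at price C is H = 0.34·C.
Candidates are each tier's EOQ (if it falls in that tier) and each price-break quantity.
EOQ at £44.70 = 933.2 (feasible in tier 1): TC = 28,900×£44.70 + (28,900/933.2)×229 + (933.2/2)×0.34×£44.70 = £1,306,013.22.
EOQ at £43.87 = 942.0 < 5700, so use break Q=5700: TC = 28,900×£43.87 + (28,900/5700.0)×229 + (5700.0/2)×0.34×£43.87 = £1,311,514.10.
EOQ at £43.55 = 945.5 < 19000, so use break Q=19000: TC = 28,900×£43.55 + (28,900/19000.0)×229 + (19000.0/2)×0.34×£43.55 = £1,399,609.82.
EOQ at £42.95 = 952.1 < 24000, so use break Q=24000: TC = 28,900×£42.95 + (28,900/24000.0)×229 + (24000.0/2)×0.34×£42.95 = £1,416,766.75.
Lowest total cost among the candidates is at Q = 933.2.

TC* ≈ £1,306,013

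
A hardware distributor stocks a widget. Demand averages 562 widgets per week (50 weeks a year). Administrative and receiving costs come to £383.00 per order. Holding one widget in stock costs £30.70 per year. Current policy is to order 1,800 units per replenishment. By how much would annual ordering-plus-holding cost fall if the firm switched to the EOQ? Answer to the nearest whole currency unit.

Extra cost ≈ £7,903 per year

Annual demand D = 562 × 50 = 28,100.
EOQ = √(2DS/H) = √(2 × 28,100 × 383 / 30.7) ≈ 837.33.
Cost at Q* = (D/Q*)S + (Q*/2)H = √(2DSH) ≈ £25,706.13.
Cost at Q = 1,800: (28,100/1,800)×383 + (1,800/2)×30.7 = £5,979.06 + £27,630.00 = £33,609.06.
Excess = £33,609.06 − £25,706.13 = £7,902.92.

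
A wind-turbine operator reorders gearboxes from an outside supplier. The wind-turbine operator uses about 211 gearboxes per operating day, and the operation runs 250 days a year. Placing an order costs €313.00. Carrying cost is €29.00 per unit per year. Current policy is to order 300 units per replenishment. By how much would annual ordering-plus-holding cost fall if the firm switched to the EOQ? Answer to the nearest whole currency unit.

Annual demand D = 211 × 250 = 52,750.
EOQ = √(2DS/H) = √(2 × 52,750 × 313 / 29) ≈ 1067.09.
Cost at Q* = (D/Q*)S + (Q*/2)H = √(2DSH) ≈ €30,945.49.
Cost at Q = 300: (52,750/300)×313 + (300/2)×29 = €55,035.83 + €4,350.00 = €59,385.83.
Excess = €59,385.83 − €30,945.49 = €28,440.34.

Extra cost ≈ €28,440 per year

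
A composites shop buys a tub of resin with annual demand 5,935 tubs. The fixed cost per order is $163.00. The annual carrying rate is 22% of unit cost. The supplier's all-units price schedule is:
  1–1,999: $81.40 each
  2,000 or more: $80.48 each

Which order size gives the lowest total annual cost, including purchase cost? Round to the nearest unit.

Holding cost per unit per year at price C is H = 0.22·C.
Evaluate total cost at each tier's feasible EOQ or, if the EOQ is below the tier, at the tier's minimum quantity.
EOQ at $81.40 = 328.7 (feasible in tier 1): TC = 5,935×$81.40 + (5,935/328.7)×163 + (328.7/2)×0.22×$81.40 = $488,995.30.
EOQ at $80.48 = 330.6 < 2000, so use break Q=2000: TC = 5,935×$80.48 + (5,935/2000.0)×163 + (2000.0/2)×0.22×$80.48 = $495,838.10.
Lowest total cost is $488,995.30 at Q = 328.7.

Q* ≈ 329 tubs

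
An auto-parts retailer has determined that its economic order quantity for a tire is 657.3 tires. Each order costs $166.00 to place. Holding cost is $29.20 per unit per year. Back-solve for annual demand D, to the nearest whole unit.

Squaring Q* = √(2DS/H) gives Q*² = 2DS/H.
From Q* = √(2DS/H): D = Q*²H / (2S) = 657.3² × 29.2 / (2 × 166) = 37998.988.

D ≈ 37,999 tires per year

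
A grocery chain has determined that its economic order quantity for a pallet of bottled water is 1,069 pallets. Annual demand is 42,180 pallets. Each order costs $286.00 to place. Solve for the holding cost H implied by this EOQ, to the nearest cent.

The basic EOQ model gives Q* = √(2DS/H); rearrange for the unknown.
From Q* = √(2DS/H): H = 2DS / Q*² = 2 × 42,180 × 286 / 1,069² = 21.1129.

H ≈ $21.11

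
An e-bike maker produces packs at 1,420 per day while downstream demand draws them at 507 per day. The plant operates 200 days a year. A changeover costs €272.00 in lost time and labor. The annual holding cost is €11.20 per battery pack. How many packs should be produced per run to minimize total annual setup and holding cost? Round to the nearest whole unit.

Annual demand D = 507 × 200 = 101,400.
Production build-up factor (1 − d/p) = 1 − 507/1,420 = 0.6430.
Q* = √(2DS / (H(1 − d/p))) = √(2 × 101,400 × 272 / (11.2 × 0.6430)).
= √(55,161,600 / 7.2011) ≈ 2767.695.

Q* ≈ 2,768 packs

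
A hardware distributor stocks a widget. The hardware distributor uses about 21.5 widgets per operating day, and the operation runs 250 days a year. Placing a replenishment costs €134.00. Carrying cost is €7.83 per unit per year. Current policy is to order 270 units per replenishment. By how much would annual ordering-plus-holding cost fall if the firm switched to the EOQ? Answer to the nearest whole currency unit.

Extra cost ≈ €366 per year

Annual demand D = 21.5 × 250 = 5,375.
EOQ = √(2DS/H) = √(2 × 5,375 × 134 / 7.83) ≈ 428.92.
Cost at Q* = (D/Q*)S + (Q*/2)H = √(2DSH) ≈ €3,358.44.
Cost at Q = 270: (5,375/270)×134 + (270/2)×7.83 = €2,667.59 + €1,057.05 = €3,724.64.
Excess = €3,724.64 − €3,358.44 = €366.20.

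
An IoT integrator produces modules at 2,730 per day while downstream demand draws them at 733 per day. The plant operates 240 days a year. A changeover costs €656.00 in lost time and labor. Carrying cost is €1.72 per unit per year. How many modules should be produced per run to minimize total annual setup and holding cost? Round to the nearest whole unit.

Q* ≈ 13,544 modules

Annual demand D = 733 × 240 = 175,920.
Production build-up factor (1 − d/p) = 1 − 733/2,730 = 0.7315.
Q* = √(2DS / (H(1 − d/p))) = √(2 × 175,920 × 656 / (1.72 × 0.7315)).
= √(230,807,040 / 1.2582) ≈ 13544.176.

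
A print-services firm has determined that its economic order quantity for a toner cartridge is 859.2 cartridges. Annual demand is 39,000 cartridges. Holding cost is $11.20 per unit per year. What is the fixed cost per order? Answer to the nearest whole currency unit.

S ≈ $106

The basic EOQ model gives Q* = √(2DS/H); rearrange for the unknown.
From Q* = √(2DS/H): S = Q*²H / (2D) = 859.2² × 11.2 / (2 × 39,000) = 106.0015.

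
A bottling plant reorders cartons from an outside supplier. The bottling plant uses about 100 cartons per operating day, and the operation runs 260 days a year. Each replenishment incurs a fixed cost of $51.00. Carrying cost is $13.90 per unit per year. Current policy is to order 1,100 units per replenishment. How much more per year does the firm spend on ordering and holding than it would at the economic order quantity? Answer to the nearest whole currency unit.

Extra cost ≈ $2,779 per year

Annual demand D = 100 × 260 = 26,000.
EOQ = √(2DS/H) = √(2 × 26,000 × 51 / 13.9) ≈ 436.80.
Cost at Q* = (D/Q*)S + (Q*/2)H = √(2DSH) ≈ $6,071.47.
Cost at Q = 1,100: (26,000/1,100)×51 + (1,100/2)×13.9 = $1,205.45 + $7,645.00 = $8,850.45.
Excess = $8,850.45 − $6,071.47 = $2,778.98.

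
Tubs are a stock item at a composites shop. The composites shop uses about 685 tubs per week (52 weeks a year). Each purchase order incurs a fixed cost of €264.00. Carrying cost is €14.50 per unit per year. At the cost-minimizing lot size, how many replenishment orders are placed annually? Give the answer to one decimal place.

Annual demand D = 685 × 52 = 35,620.
The optimal lot size = √(2DS/H) = √(2 × 35,620 × 264 / 14.5) ≈ 1138.89.
Orders per year = D / Q* = 35,620 / 1138.89 ≈ 31.276.

N ≈ 31.3 orders per year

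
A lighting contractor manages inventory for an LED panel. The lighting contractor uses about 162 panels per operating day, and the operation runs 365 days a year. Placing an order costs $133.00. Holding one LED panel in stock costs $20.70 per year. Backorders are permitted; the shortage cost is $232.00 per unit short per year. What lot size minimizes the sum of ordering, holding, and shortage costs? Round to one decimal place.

Q* ≈ 909.7 panels

Annual demand D = 162 × 365 = 59,130.
With planned backorders, Q* = √(2DS/H) · √((H+B)/B).
√(2DS/H) = √(2 × 59,130 × 133 / 20.7) = 871.685.
√((H+B)/B) = √((20.7+232)/232) = 1.0437.
Q* ≈ 909.742.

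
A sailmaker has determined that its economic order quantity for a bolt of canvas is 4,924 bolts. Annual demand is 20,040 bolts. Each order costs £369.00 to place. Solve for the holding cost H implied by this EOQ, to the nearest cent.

H ≈ £0.61

Squaring Q* = √(2DS/H) gives Q*² = 2DS/H.
From Q* = √(2DS/H): H = 2DS / Q*² = 2 × 20,040 × 369 / 4,924² = 0.6100.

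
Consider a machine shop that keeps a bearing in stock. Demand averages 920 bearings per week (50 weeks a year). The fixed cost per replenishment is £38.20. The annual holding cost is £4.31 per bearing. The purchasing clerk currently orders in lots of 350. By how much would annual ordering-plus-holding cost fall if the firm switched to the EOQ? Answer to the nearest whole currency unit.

Annual demand D = 920 × 50 = 46,000.
EOQ = √(2DS/H) = √(2 × 46,000 × 38.2 / 4.31) ≈ 903.00.
Cost at Q* = (D/Q*)S + (Q*/2)H = √(2DSH) ≈ £3,891.92.
Cost at Q = 350: (46,000/350)×38.2 + (350/2)×4.31 = £5,020.57 + £754.25 = £5,774.82.
Excess = £5,774.82 − £3,891.92 = £1,882.90.

Extra cost ≈ £1,883 per year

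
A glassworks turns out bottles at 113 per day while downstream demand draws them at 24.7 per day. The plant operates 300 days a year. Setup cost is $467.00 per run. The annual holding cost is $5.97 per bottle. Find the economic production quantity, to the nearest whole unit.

Annual demand D = 24.7 × 300 = 7,410.
Production build-up factor (1 − d/p) = 1 − 24.7/113 = 0.7814.
Q* = √(2DS / (H(1 − d/p))) = √(2 × 7,410 × 467 / (5.97 × 0.7814)).
= √(6,920,940 / 4.6651) ≈ 1218.020.

Q* ≈ 1,218 bottles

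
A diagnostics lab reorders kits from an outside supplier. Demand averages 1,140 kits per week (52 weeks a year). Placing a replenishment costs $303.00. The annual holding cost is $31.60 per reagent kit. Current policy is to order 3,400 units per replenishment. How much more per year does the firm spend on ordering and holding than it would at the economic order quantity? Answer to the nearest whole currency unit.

Annual demand D = 1,140 × 52 = 59,280.
EOQ = √(2DS/H) = √(2 × 59,280 × 303 / 31.6) ≈ 1066.22.
Cost at Q* = (D/Q*)S + (Q*/2)H = √(2DSH) ≈ $33,692.56.
Cost at Q = 3,400: (59,280/3,400)×303 + (3,400/2)×31.6 = $5,282.89 + $53,720.00 = $59,002.89.
Excess = $59,002.89 − $33,692.56 = $25,310.34.

Extra cost ≈ $25,310 per year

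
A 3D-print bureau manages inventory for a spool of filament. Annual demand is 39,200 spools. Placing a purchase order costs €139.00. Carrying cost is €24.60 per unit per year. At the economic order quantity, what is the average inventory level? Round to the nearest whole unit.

Q* = √(2DS/H) = √(2 × 39,200 × 139 / 24.6) ≈ 665.58.
Average inventory = Q*/2 ≈ 665.58 / 2 = 332.788.

Average inventory ≈ 333 spools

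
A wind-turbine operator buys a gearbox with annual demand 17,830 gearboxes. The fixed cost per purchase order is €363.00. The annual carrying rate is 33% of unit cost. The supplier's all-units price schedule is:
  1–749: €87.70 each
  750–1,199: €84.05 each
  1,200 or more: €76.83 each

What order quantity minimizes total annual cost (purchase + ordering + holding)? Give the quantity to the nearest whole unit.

Holding cost per unit per year at price C is H = 0.33·C.
For each price level, check whether its EOQ is feasible; otherwise the best quantity at that price is the breakpoint.
EOQ at €87.70 = 668.8 (feasible in tier 1): TC = 17,830×€87.70 + (17,830/668.8)×363 + (668.8/2)×0.33×€87.70 = €1,583,046.34.
EOQ at €84.05 = 683.2 < 750, so use break Q=750: TC = 17,830×€84.05 + (17,830/750.0)×363 + (750.0/2)×0.33×€84.05 = €1,517,642.41.
EOQ at €76.83 = 714.5 < 1200, so use break Q=1200: TC = 17,830×€76.83 + (17,830/1200.0)×363 + (1200.0/2)×0.33×€76.83 = €1,390,484.81.
Lowest total cost is €1,390,484.81 at Q = 1200.0.

Q* ≈ 1,200 gearboxes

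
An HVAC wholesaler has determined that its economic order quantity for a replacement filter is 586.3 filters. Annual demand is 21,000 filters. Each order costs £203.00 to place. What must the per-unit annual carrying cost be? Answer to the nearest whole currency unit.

H ≈ £25

Invert the EOQ relation Q*² = 2DS/H.
From Q* = √(2DS/H): H = 2DS / Q*² = 2 × 21,000 × 203 / 586.3² = 24.8031.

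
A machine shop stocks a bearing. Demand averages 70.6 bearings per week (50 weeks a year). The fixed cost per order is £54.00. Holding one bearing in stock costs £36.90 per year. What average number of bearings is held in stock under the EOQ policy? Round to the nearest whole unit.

Annual demand D = 70.6 × 50 = 3,530.
The optimal lot size = √(2DS/H) = √(2 × 3,530 × 54 / 36.9) ≈ 101.65.
Average inventory = Q*/2 ≈ 101.65 / 2 = 50.823.

Average inventory ≈ 51 bearings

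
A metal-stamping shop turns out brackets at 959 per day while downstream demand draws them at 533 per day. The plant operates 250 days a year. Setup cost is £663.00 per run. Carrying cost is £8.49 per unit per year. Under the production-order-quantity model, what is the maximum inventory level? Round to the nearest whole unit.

I_max ≈ 3,041 brackets

Annual demand D = 533 × 250 = 133,250.
Production build-up factor (1 − d/p) = 1 − 533/959 = 0.4442.
Q* = √(2DS / (H(1 − d/p))) = √(2 × 133,250 × 663 / (8.49 × 0.4442)).
= √(176,689,500 / 3.7714) ≈ 6844.725.
Maximum inventory = Q*(1 − d/p) = 6844.725 × 0.4442 ≈ 3040.514.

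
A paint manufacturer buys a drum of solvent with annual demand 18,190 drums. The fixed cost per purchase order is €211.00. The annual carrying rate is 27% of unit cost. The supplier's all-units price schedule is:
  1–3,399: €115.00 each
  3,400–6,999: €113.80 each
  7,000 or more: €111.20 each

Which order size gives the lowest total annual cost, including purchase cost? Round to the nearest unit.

Holding cost per unit per year at price C is H = 0.27·C.
Candidates are each tier's EOQ (if it falls in that tier) and each price-break quantity.
EOQ at €115.00 = 497.2 (feasible in tier 1): TC = 18,190×€115.00 + (18,190/497.2)×211 + (497.2/2)×0.27×€115.00 = €2,107,288.44.
EOQ at €113.80 = 499.8 < 3400, so use break Q=3400: TC = 18,190×€113.80 + (18,190/3400.0)×211 + (3400.0/2)×0.27×€113.80 = €2,123,385.05.
EOQ at €111.20 = 505.6 < 7000, so use break Q=7000: TC = 18,190×€111.20 + (18,190/7000.0)×211 + (7000.0/2)×0.27×€111.20 = €2,128,360.30.
Lowest total cost is €2,107,288.44 at Q = 497.2.

Q* ≈ 497 drums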